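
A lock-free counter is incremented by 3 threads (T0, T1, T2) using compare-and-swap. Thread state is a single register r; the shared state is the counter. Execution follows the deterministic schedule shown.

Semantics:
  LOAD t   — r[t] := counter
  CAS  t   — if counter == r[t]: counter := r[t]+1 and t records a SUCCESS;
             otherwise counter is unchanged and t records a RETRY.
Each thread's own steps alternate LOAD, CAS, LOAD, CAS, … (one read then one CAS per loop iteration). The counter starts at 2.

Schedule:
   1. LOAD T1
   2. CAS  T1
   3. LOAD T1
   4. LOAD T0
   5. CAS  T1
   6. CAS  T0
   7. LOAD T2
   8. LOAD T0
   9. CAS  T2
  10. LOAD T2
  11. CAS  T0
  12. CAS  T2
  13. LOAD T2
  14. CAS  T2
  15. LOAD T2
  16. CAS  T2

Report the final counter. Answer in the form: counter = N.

T1 LOAD — after: cnt=2, r=2 — load
T1 CAS — after: cnt=3, r=2 — ok
T1 LOAD — after: cnt=3, r=3 — load
T0 LOAD — after: cnt=3, r=3 — load
T1 CAS — after: cnt=4, r=3 — ok
T0 CAS — after: cnt=4, r=3 — retry
T2 LOAD — after: cnt=4, r=4 — load
T0 LOAD — after: cnt=4, r=4 — load
T2 CAS — after: cnt=5, r=4 — ok
T2 LOAD — after: cnt=5, r=5 — load
T0 CAS — after: cnt=5, r=4 — retry
T2 CAS — after: cnt=6, r=5 — ok
T2 LOAD — after: cnt=6, r=6 — load
T2 CAS — after: cnt=7, r=6 — ok
T2 LOAD — after: cnt=7, r=7 — load
T2 CAS — after: cnt=8, r=7 — ok

counter = 8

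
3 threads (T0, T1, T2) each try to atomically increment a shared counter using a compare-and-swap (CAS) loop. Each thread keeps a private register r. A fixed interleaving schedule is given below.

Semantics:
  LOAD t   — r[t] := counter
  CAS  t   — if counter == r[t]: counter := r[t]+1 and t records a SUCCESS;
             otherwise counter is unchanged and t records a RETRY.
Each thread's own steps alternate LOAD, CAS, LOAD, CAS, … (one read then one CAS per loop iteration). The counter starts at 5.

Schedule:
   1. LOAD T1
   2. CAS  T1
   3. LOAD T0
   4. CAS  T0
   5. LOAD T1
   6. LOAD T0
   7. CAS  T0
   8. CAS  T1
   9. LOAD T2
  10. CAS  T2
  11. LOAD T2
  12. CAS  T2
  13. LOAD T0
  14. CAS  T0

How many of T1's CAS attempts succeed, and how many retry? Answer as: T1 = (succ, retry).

   1) LOAD T1:  M=5  r_T1=5
   2) CAS  T1:  M=6  r_T1=5 ✓
   3) LOAD T0:  M=6  r_T0=6
   4) CAS  T0:  M=7  r_T0=6 ✓
   5) LOAD T1:  M=7  r_T1=7
   6) LOAD T0:  M=7  r_T0=7
   7) CAS  T0:  M=8  r_T0=7 ✓
   8) CAS  T1:  M=8  r_T1=7 ✗
   9) LOAD T2:  M=8  r_T2=8
  10) CAS  T2:  M=9  r_T2=8 ✓
  11) LOAD T2:  M=9  r_T2=9
  12) CAS  T2:  M=10  r_T2=9 ✓
  13) LOAD T0:  M=10  r_T0=10
  14) CAS  T0:  M=11  r_T0=10 ✓

T1 = (1, 1)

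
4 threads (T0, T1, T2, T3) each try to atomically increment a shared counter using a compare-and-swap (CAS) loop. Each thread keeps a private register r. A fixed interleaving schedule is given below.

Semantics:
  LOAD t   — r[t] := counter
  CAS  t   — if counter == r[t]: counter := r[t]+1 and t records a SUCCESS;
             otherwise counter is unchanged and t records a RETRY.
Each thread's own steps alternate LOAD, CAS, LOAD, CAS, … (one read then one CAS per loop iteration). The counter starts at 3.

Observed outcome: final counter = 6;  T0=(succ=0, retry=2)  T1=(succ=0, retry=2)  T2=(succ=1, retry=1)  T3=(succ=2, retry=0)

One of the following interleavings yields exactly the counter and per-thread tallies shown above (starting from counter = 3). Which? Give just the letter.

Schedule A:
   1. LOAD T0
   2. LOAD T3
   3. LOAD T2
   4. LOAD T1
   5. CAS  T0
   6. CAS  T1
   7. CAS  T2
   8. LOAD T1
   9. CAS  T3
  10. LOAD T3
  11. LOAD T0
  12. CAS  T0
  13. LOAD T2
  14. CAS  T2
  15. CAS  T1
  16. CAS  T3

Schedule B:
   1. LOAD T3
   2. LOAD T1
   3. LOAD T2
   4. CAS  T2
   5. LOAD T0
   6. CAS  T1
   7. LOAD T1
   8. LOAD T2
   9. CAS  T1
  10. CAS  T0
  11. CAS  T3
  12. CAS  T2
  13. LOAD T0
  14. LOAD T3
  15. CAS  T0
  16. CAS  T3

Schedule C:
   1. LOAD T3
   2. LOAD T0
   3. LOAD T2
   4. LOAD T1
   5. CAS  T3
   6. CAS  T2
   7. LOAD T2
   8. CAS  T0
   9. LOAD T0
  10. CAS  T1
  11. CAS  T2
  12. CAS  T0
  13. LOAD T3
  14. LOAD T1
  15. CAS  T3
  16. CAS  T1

Tracing schedule C:
#1 T3 reads 3
#2 T0 reads 3
#3 T2 reads 3
#4 T1 reads 3
#5 T3 CAS(3→4) writes; counter now 4
#6 T2 CAS(3→4) fails; counter now 4
#7 T2 reads 4
#8 T0 CAS(3→4) fails; counter now 4
#9 T0 reads 4
#10 T1 CAS(3→4) fails; counter now 4
#11 T2 CAS(4→5) writes; counter now 5
#12 T0 CAS(4→5) fails; counter now 5
#13 T3 reads 5
#14 T1 reads 5
#15 T3 CAS(5→6) writes; counter now 6
#16 T1 CAS(5→6) fails; counter now 6

C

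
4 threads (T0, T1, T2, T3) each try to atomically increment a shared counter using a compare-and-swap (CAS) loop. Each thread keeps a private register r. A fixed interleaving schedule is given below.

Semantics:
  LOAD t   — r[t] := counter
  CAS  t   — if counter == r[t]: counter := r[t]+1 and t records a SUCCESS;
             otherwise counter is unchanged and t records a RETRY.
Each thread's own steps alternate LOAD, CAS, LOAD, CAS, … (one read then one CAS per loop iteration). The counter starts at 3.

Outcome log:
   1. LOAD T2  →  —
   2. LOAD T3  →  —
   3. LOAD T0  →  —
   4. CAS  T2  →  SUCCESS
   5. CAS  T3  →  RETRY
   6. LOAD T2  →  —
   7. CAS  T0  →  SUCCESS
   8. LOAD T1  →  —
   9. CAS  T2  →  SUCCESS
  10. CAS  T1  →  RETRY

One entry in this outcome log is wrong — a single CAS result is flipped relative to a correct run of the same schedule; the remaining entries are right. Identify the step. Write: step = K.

Correct run:
T2 LOAD — after: cnt=3, r=3 — load
T3 LOAD — after: cnt=3, r=3 — load
T0 LOAD — after: cnt=3, r=3 — load
T2 CAS — after: cnt=4, r=3 — ok
T3 CAS — after: cnt=4, r=3 — retry
T2 LOAD — after: cnt=4, r=4 — load
T0 CAS — after: cnt=4, r=3 — retry
T1 LOAD — after: cnt=4, r=4 — load
T2 CAS — after: cnt=5, r=4 — ok
T1 CAS — after: cnt=5, r=4 — retry
Log disagrees first at step 7.

step = 7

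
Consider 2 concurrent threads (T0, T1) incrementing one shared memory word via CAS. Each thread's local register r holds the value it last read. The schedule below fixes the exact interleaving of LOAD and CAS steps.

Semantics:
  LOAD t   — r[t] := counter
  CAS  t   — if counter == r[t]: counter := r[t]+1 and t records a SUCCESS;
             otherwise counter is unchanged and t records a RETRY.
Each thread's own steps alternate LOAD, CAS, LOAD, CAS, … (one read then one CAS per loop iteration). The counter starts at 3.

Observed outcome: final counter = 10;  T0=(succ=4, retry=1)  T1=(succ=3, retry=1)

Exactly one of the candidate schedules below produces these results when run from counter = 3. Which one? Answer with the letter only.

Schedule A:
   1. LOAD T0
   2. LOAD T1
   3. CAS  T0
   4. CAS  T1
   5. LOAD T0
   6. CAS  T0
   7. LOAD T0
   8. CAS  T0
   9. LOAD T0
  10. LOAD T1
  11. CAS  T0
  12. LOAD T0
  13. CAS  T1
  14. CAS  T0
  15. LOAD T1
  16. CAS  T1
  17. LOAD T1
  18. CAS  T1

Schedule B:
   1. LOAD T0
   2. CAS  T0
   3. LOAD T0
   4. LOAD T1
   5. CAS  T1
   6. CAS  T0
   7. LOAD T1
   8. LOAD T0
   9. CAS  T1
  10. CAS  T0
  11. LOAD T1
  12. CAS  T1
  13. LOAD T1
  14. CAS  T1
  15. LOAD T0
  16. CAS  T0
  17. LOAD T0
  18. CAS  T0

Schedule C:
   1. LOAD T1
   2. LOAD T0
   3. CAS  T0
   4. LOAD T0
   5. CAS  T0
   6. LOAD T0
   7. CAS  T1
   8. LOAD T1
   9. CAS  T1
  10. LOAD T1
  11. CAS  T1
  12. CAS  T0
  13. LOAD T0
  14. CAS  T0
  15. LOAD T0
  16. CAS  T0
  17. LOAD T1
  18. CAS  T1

Run C:
T1 LOAD — after: cnt=3, r=3 — load
T0 LOAD — after: cnt=3, r=3 — load
T0 CAS — after: cnt=4, r=3 — ok
T0 LOAD — after: cnt=4, r=4 — load
T0 CAS — after: cnt=5, r=4 — ok
T0 LOAD — after: cnt=5, r=5 — load
T1 CAS — after: cnt=5, r=3 — retry
T1 LOAD — after: cnt=5, r=5 — load
T1 CAS — after: cnt=6, r=5 — ok
T1 LOAD — after: cnt=6, r=6 — load
T1 CAS — after: cnt=7, r=6 — ok
T0 CAS — after: cnt=7, r=5 — retry
T0 LOAD — after: cnt=7, r=7 — load
T0 CAS — after: cnt=8, r=7 — ok
T0 LOAD — after: cnt=8, r=8 — load
T0 CAS — after: cnt=9, r=8 — ok
T1 LOAD — after: cnt=9, r=9 — load
T1 CAS — after: cnt=10, r=9 — ok

C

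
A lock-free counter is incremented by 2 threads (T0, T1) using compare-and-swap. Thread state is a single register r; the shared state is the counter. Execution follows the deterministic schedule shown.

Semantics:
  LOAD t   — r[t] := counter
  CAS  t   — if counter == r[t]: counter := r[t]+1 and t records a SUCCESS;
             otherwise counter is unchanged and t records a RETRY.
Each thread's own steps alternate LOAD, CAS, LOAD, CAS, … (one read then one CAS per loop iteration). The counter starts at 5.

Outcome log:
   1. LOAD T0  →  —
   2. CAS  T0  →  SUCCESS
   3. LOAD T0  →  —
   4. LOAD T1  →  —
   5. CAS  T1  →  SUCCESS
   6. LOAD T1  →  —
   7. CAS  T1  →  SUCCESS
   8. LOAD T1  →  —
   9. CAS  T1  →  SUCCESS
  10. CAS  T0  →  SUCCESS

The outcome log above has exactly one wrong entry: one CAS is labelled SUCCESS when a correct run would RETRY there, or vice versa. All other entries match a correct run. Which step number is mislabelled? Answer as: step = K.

step = 10

Reference trace:
step 1: T0 LOAD ⇒ load; ctr=5 reg=5
step 2: T0 CAS ⇒ ok; ctr=6 reg=5
step 3: T0 LOAD ⇒ load; ctr=6 reg=6
step 4: T1 LOAD ⇒ load; ctr=6 reg=6
step 5: T1 CAS ⇒ ok; ctr=7 reg=6
step 6: T1 LOAD ⇒ load; ctr=7 reg=7
step 7: T1 CAS ⇒ ok; ctr=8 reg=7
step 8: T1 LOAD ⇒ load; ctr=8 reg=8
step 9: T1 CAS ⇒ ok; ctr=9 reg=8
step 10: T0 CAS ⇒ retry; ctr=9 reg=6
Flip is step 10.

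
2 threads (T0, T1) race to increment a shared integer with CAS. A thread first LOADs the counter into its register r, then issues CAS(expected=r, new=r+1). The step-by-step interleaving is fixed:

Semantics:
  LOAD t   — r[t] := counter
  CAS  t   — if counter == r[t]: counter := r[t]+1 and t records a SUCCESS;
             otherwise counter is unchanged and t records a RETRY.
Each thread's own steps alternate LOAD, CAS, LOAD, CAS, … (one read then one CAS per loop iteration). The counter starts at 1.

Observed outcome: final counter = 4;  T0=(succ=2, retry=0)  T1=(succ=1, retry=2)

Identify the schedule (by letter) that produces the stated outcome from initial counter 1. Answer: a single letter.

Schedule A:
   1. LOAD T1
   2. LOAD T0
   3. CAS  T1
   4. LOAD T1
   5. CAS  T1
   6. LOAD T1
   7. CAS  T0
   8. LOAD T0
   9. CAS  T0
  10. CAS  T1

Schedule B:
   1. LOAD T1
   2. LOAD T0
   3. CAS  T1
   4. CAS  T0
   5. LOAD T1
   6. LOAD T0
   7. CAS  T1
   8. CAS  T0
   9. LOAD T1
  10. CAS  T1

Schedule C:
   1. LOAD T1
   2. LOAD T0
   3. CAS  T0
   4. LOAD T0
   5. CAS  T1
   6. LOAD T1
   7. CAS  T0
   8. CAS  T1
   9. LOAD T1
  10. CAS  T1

C

Simulating candidate C:
   1) LOAD T1:  M=1  r_T1=1
   2) LOAD T0:  M=1  r_T0=1
   3) CAS  T0:  M=2  r_T0=1 ✓
   4) LOAD T0:  M=2  r_T0=2
   5) CAS  T1:  M=2  r_T1=1 ✗
   6) LOAD T1:  M=2  r_T1=2
   7) CAS  T0:  M=3  r_T0=2 ✓
   8) CAS  T1:  M=3  r_T1=2 ✗
   9) LOAD T1:  M=3  r_T1=3
  10) CAS  T1:  M=4  r_T1=3 ✓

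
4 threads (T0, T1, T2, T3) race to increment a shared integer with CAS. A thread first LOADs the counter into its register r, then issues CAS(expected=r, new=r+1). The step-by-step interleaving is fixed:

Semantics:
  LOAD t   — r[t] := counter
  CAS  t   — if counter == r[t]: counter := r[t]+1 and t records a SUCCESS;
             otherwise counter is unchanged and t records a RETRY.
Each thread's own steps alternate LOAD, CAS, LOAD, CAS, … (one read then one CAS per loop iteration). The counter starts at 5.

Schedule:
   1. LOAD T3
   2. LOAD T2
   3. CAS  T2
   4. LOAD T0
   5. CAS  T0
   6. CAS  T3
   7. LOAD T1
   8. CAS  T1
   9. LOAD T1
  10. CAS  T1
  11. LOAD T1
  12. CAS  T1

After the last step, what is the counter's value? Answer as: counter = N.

[1] T3.load  rd  (counter 5, T3.r 5)
[2] T2.load  rd  (counter 5, T2.r 5)
[3] T2.cas  hit  (counter 6, T2.r 5)
[4] T0.load  rd  (counter 6, T0.r 6)
[5] T0.cas  hit  (counter 7, T0.r 6)
[6] T3.cas  miss  (counter 7, T3.r 5)
[7] T1.load  rd  (counter 7, T1.r 7)
[8] T1.cas  hit  (counter 8, T1.r 7)
[9] T1.load  rd  (counter 8, T1.r 8)
[10] T1.cas  hit  (counter 9, T1.r 8)
[11] T1.load  rd  (counter 9, T1.r 9)
[12] T1.cas  hit  (counter 10, T1.r 9)

counter = 10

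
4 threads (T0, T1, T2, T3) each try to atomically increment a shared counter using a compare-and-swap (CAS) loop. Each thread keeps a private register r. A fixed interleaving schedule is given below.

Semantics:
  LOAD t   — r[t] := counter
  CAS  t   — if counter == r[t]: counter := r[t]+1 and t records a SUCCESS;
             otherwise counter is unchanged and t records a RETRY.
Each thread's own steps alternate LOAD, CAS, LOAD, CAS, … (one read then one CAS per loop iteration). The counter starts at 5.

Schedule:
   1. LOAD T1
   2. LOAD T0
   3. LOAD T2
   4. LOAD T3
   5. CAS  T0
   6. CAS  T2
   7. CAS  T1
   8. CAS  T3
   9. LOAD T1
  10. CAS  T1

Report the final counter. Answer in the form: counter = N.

counter = 7

1. LOAD T1 → mem=5 r[T1]=5 [LOAD]
2. LOAD T0 → mem=5 r[T0]=5 [LOAD]
3. LOAD T2 → mem=5 r[T2]=5 [LOAD]
4. LOAD T3 → mem=5 r[T3]=5 [LOAD]
5. CAS T0 → mem=6 r[T0]=5 [OK]
6. CAS T2 → mem=6 r[T2]=5 [RETRY]
7. CAS T1 → mem=6 r[T1]=5 [RETRY]
8. CAS T3 → mem=6 r[T3]=5 [RETRY]
9. LOAD T1 → mem=6 r[T1]=6 [LOAD]
10. CAS T1 → mem=7 r[T1]=6 [OK]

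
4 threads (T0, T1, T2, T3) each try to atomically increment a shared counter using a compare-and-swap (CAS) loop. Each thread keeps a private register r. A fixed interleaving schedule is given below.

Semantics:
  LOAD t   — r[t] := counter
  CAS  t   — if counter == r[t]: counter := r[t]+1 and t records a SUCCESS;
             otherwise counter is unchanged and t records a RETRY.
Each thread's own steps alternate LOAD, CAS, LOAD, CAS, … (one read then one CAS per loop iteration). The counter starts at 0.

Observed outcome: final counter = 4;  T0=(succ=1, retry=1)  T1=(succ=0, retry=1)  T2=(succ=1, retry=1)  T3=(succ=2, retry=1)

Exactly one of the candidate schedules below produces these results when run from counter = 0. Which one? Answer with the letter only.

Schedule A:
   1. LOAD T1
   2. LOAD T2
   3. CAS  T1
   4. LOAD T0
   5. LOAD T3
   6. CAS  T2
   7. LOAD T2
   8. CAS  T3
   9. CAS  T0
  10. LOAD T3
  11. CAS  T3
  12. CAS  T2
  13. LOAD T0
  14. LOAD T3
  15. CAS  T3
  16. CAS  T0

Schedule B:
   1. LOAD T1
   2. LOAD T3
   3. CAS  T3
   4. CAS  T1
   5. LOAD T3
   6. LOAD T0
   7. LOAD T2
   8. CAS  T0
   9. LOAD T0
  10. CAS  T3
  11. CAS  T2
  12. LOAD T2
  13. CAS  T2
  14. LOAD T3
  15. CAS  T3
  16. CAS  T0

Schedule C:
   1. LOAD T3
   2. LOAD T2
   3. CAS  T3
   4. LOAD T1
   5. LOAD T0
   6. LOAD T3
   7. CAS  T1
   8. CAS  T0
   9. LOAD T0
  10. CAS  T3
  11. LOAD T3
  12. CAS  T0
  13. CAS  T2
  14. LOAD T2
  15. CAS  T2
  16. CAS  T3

Tracing schedule B:
step 1: T1 LOAD ⇒ load; ctr=0 reg=0
step 2: T3 LOAD ⇒ load; ctr=0 reg=0
step 3: T3 CAS ⇒ ok; ctr=1 reg=0
step 4: T1 CAS ⇒ retry; ctr=1 reg=0
step 5: T3 LOAD ⇒ load; ctr=1 reg=1
step 6: T0 LOAD ⇒ load; ctr=1 reg=1
step 7: T2 LOAD ⇒ load; ctr=1 reg=1
step 8: T0 CAS ⇒ ok; ctr=2 reg=1
step 9: T0 LOAD ⇒ load; ctr=2 reg=2
step 10: T3 CAS ⇒ retry; ctr=2 reg=1
step 11: T2 CAS ⇒ retry; ctr=2 reg=1
step 12: T2 LOAD ⇒ load; ctr=2 reg=2
step 13: T2 CAS ⇒ ok; ctr=3 reg=2
step 14: T3 LOAD ⇒ load; ctr=3 reg=3
step 15: T3 CAS ⇒ ok; ctr=4 reg=3
step 16: T0 CAS ⇒ retry; ctr=4 reg=2

B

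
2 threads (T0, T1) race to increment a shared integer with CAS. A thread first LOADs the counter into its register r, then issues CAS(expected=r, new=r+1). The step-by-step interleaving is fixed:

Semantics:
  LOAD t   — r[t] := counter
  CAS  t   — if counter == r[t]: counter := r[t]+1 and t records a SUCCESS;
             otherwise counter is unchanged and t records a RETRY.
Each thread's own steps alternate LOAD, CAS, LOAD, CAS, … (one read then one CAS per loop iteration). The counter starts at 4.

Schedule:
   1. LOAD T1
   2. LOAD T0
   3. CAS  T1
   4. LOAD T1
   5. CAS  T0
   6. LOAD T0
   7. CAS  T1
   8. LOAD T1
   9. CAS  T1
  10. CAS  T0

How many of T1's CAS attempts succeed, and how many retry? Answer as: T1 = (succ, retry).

T1 = (3, 0)

step 1: T1 LOAD ⇒ load; ctr=4 reg=4
step 2: T0 LOAD ⇒ load; ctr=4 reg=4
step 3: T1 CAS ⇒ ok; ctr=5 reg=4
step 4: T1 LOAD ⇒ load; ctr=5 reg=5
step 5: T0 CAS ⇒ retry; ctr=5 reg=4
step 6: T0 LOAD ⇒ load; ctr=5 reg=5
step 7: T1 CAS ⇒ ok; ctr=6 reg=5
step 8: T1 LOAD ⇒ load; ctr=6 reg=6
step 9: T1 CAS ⇒ ok; ctr=7 reg=6
step 10: T0 CAS ⇒ retry; ctr=7 reg=5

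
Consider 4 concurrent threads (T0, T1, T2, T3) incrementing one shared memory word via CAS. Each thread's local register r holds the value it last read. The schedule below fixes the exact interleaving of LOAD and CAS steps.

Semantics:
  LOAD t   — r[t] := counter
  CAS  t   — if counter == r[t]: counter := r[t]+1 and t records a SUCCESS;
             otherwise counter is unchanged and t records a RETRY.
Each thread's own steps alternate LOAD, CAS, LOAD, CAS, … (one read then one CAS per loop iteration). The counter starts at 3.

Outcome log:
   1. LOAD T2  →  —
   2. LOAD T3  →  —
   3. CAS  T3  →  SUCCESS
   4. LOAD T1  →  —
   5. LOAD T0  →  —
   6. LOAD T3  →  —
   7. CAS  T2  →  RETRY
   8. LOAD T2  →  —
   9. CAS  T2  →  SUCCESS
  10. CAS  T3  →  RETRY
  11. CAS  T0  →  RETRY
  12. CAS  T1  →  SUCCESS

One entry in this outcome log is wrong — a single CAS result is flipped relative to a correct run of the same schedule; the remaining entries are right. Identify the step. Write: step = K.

step = 12

Correct run:
1. LOAD T2 → mem=3 r[T2]=3 [LOAD]
2. LOAD T3 → mem=3 r[T3]=3 [LOAD]
3. CAS T3 → mem=4 r[T3]=3 [OK]
4. LOAD T1 → mem=4 r[T1]=4 [LOAD]
5. LOAD T0 → mem=4 r[T0]=4 [LOAD]
6. LOAD T3 → mem=4 r[T3]=4 [LOAD]
7. CAS T2 → mem=4 r[T2]=3 [RETRY]
8. LOAD T2 → mem=4 r[T2]=4 [LOAD]
9. CAS T2 → mem=5 r[T2]=4 [OK]
10. CAS T3 → mem=5 r[T3]=4 [RETRY]
11. CAS T0 → mem=5 r[T0]=4 [RETRY]
12. CAS T1 → mem=5 r[T1]=4 [RETRY]
Log disagrees first at step 12.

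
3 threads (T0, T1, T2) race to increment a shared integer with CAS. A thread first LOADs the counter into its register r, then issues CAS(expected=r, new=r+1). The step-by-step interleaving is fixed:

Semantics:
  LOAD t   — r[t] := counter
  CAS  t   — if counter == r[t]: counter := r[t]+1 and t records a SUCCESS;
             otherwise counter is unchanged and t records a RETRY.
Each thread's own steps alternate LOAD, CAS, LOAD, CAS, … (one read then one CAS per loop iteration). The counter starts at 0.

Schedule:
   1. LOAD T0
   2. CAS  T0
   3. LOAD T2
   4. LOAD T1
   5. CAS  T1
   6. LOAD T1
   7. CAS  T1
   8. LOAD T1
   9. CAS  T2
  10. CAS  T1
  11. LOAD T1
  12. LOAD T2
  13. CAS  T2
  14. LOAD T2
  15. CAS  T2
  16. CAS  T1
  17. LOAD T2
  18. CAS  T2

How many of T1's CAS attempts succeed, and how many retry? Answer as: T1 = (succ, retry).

T1 = (3, 1)

[1] T0.load  rd  (counter 0, T0.r 0)
[2] T0.cas  hit  (counter 1, T0.r 0)
[3] T2.load  rd  (counter 1, T2.r 1)
[4] T1.load  rd  (counter 1, T1.r 1)
[5] T1.cas  hit  (counter 2, T1.r 1)
[6] T1.load  rd  (counter 2, T1.r 2)
[7] T1.cas  hit  (counter 3, T1.r 2)
[8] T1.load  rd  (counter 3, T1.r 3)
[9] T2.cas  miss  (counter 3, T2.r 1)
[10] T1.cas  hit  (counter 4, T1.r 3)
[11] T1.load  rd  (counter 4, T1.r 4)
[12] T2.load  rd  (counter 4, T2.r 4)
[13] T2.cas  hit  (counter 5, T2.r 4)
[14] T2.load  rd  (counter 5, T2.r 5)
[15] T2.cas  hit  (counter 6, T2.r 5)
[16] T1.cas  miss  (counter 6, T1.r 4)
[17] T2.load  rd  (counter 6, T2.r 6)
[18] T2.cas  hit  (counter 7, T2.r 6)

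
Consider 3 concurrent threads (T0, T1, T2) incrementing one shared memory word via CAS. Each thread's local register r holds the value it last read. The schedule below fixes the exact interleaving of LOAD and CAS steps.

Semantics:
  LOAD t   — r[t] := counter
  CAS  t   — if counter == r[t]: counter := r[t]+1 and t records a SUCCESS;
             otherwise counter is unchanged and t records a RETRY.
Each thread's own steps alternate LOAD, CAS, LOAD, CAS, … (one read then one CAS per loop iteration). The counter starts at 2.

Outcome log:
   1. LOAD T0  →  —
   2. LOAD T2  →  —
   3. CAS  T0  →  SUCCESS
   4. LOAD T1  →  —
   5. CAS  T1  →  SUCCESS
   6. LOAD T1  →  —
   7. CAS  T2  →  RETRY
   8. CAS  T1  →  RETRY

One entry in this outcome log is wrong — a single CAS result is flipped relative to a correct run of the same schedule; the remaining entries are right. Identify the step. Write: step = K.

step = 8

Correct run:
[1] T0.load  rd  (counter 2, T0.r 2)
[2] T2.load  rd  (counter 2, T2.r 2)
[3] T0.cas  hit  (counter 3, T0.r 2)
[4] T1.load  rd  (counter 3, T1.r 3)
[5] T1.cas  hit  (counter 4, T1.r 3)
[6] T1.load  rd  (counter 4, T1.r 4)
[7] T2.cas  miss  (counter 4, T2.r 2)
[8] T1.cas  hit  (counter 5, T1.r 4)
Flip is step 8.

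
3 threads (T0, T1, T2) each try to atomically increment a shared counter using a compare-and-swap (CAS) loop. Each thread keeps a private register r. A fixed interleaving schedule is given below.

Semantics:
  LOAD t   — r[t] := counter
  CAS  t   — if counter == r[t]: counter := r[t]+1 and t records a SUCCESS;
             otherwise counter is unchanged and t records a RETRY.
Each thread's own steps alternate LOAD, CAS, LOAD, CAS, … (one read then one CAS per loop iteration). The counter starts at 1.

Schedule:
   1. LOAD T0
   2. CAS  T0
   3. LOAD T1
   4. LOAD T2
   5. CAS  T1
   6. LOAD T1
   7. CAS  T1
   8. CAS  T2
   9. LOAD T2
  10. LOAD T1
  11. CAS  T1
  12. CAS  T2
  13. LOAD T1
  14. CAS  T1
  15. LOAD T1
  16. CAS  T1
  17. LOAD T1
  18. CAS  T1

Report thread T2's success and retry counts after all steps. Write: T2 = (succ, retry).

   1) LOAD T0:  M=1  r_T0=1
   2) CAS  T0:  M=2  r_T0=1 ✓
   3) LOAD T1:  M=2  r_T1=2
   4) LOAD T2:  M=2  r_T2=2
   5) CAS  T1:  M=3  r_T1=2 ✓
   6) LOAD T1:  M=3  r_T1=3
   7) CAS  T1:  M=4  r_T1=3 ✓
   8) CAS  T2:  M=4  r_T2=2 ✗
   9) LOAD T2:  M=4  r_T2=4
  10) LOAD T1:  M=4  r_T1=4
  11) CAS  T1:  M=5  r_T1=4 ✓
  12) CAS  T2:  M=5  r_T2=4 ✗
  13) LOAD T1:  M=5  r_T1=5
  14) CAS  T1:  M=6  r_T1=5 ✓
  15) LOAD T1:  M=6  r_T1=6
  16) CAS  T1:  M=7  r_T1=6 ✓
  17) LOAD T1:  M=7  r_T1=7
  18) CAS  T1:  M=8  r_T1=7 ✓

T2 = (0, 2)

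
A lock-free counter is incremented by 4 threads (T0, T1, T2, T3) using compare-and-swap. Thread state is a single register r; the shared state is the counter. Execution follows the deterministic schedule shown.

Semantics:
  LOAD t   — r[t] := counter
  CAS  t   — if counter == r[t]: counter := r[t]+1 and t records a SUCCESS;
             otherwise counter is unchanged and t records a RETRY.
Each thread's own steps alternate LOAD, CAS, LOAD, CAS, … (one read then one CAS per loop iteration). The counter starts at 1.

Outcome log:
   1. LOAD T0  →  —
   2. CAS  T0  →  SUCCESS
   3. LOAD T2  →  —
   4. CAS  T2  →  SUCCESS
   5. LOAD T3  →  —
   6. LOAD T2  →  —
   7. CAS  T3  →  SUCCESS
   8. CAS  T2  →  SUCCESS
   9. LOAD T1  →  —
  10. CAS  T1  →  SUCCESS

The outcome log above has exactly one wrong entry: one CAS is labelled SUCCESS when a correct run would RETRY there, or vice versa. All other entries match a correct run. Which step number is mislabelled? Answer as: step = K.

Re-executing:
[1] T0.load  rd  (counter 1, T0.r 1)
[2] T0.cas  hit  (counter 2, T0.r 1)
[3] T2.load  rd  (counter 2, T2.r 2)
[4] T2.cas  hit  (counter 3, T2.r 2)
[5] T3.load  rd  (counter 3, T3.r 3)
[6] T2.load  rd  (counter 3, T2.r 3)
[7] T3.cas  hit  (counter 4, T3.r 3)
[8] T2.cas  miss  (counter 4, T2.r 3)
[9] T1.load  rd  (counter 4, T1.r 4)
[10] T1.cas  hit  (counter 5, T1.r 4)
Log disagrees first at step 8.

step = 8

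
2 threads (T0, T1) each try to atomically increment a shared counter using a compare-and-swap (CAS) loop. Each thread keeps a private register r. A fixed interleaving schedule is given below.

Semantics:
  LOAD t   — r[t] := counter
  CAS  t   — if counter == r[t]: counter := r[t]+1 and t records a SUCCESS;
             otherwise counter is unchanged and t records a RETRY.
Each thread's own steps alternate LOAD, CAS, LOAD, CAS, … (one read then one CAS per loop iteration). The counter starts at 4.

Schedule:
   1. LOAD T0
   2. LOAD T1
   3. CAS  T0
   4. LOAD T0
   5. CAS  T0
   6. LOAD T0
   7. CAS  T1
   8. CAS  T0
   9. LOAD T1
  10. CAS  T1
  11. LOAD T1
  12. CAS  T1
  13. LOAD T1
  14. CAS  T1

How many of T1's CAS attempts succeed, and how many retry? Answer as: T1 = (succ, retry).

T1 = (3, 1)

1. LOAD T0 → mem=4 r[T0]=4 [LOAD]
2. LOAD T1 → mem=4 r[T1]=4 [LOAD]
3. CAS T0 → mem=5 r[T0]=4 [OK]
4. LOAD T0 → mem=5 r[T0]=5 [LOAD]
5. CAS T0 → mem=6 r[T0]=5 [OK]
6. LOAD T0 → mem=6 r[T0]=6 [LOAD]
7. CAS T1 → mem=6 r[T1]=4 [RETRY]
8. CAS T0 → mem=7 r[T0]=6 [OK]
9. LOAD T1 → mem=7 r[T1]=7 [LOAD]
10. CAS T1 → mem=8 r[T1]=7 [OK]
11. LOAD T1 → mem=8 r[T1]=8 [LOAD]
12. CAS T1 → mem=9 r[T1]=8 [OK]
13. LOAD T1 → mem=9 r[T1]=9 [LOAD]
14. CAS T1 → mem=10 r[T1]=9 [OK]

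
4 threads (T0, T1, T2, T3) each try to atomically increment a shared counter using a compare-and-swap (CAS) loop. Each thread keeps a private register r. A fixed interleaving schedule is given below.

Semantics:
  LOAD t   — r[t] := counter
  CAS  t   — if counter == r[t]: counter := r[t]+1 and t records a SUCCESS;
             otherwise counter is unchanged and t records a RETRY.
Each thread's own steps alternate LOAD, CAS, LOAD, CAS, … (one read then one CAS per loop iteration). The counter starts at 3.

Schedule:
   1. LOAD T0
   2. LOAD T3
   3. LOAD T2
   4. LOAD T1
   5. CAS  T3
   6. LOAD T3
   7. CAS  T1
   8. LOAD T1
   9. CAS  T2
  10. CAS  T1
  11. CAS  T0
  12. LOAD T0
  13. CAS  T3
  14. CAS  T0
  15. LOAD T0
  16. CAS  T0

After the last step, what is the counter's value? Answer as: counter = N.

   1) LOAD T0:  M=3  r_T0=3
   2) LOAD T3:  M=3  r_T3=3
   3) LOAD T2:  M=3  r_T2=3
   4) LOAD T1:  M=3  r_T1=3
   5) CAS  T3:  M=4  r_T3=3 ✓
   6) LOAD T3:  M=4  r_T3=4
   7) CAS  T1:  M=4  r_T1=3 ✗
   8) LOAD T1:  M=4  r_T1=4
   9) CAS  T2:  M=4  r_T2=3 ✗
  10) CAS  T1:  M=5  r_T1=4 ✓
  11) CAS  T0:  M=5  r_T0=3 ✗
  12) LOAD T0:  M=5  r_T0=5
  13) CAS  T3:  M=5  r_T3=4 ✗
  14) CAS  T0:  M=6  r_T0=5 ✓
  15) LOAD T0:  M=6  r_T0=6
  16) CAS  T0:  M=7  r_T0=6 ✓

counter = 7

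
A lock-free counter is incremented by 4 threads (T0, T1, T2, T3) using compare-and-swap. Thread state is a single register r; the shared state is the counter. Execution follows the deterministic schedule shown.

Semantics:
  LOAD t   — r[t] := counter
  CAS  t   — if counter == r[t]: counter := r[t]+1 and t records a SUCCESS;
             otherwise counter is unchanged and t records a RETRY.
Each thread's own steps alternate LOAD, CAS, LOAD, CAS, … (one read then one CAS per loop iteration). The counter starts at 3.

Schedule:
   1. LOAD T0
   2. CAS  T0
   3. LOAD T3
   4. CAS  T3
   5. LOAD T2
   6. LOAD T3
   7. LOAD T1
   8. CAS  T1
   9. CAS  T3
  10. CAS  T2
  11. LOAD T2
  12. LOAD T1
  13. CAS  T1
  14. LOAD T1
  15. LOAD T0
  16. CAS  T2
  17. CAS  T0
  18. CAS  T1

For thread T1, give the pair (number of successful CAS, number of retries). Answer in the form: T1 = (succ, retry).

T0 LOAD — after: cnt=3, r=3 — load
T0 CAS — after: cnt=4, r=3 — ok
T3 LOAD — after: cnt=4, r=4 — load
T3 CAS — after: cnt=5, r=4 — ok
T2 LOAD — after: cnt=5, r=5 — load
T3 LOAD — after: cnt=5, r=5 — load
T1 LOAD — after: cnt=5, r=5 — load
T1 CAS — after: cnt=6, r=5 — ok
T3 CAS — after: cnt=6, r=5 — retry
T2 CAS — after: cnt=6, r=5 — retry
T2 LOAD — after: cnt=6, r=6 — load
T1 LOAD — after: cnt=6, r=6 — load
T1 CAS — after: cnt=7, r=6 — ok
T1 LOAD — after: cnt=7, r=7 — load
T0 LOAD — after: cnt=7, r=7 — load
T2 CAS — after: cnt=7, r=6 — retry
T0 CAS — after: cnt=8, r=7 — ok
T1 CAS — after: cnt=8, r=7 — retry

T1 = (2, 1)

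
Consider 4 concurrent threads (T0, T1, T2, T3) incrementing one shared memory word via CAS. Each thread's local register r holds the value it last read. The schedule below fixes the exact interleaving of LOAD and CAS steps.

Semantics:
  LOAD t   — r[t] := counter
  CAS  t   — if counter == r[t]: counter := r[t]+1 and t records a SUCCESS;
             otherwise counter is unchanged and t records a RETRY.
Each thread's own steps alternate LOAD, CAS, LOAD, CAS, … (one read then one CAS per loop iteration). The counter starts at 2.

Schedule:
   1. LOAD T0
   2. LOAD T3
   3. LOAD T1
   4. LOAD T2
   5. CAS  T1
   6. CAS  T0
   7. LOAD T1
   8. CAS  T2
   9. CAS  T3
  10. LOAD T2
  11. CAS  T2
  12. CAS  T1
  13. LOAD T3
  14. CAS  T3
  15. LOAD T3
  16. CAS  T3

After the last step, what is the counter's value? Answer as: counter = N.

counter = 6

[1] T0.load  rd  (counter 2, T0.r 2)
[2] T3.load  rd  (counter 2, T3.r 2)
[3] T1.load  rd  (counter 2, T1.r 2)
[4] T2.load  rd  (counter 2, T2.r 2)
[5] T1.cas  hit  (counter 3, T1.r 2)
[6] T0.cas  miss  (counter 3, T0.r 2)
[7] T1.load  rd  (counter 3, T1.r 3)
[8] T2.cas  miss  (counter 3, T2.r 2)
[9] T3.cas  miss  (counter 3, T3.r 2)
[10] T2.load  rd  (counter 3, T2.r 3)
[11] T2.cas  hit  (counter 4, T2.r 3)
[12] T1.cas  miss  (counter 4, T1.r 3)
[13] T3.load  rd  (counter 4, T3.r 4)
[14] T3.cas  hit  (counter 5, T3.r 4)
[15] T3.load  rd  (counter 5, T3.r 5)
[16] T3.cas  hit  (counter 6, T3.r 5)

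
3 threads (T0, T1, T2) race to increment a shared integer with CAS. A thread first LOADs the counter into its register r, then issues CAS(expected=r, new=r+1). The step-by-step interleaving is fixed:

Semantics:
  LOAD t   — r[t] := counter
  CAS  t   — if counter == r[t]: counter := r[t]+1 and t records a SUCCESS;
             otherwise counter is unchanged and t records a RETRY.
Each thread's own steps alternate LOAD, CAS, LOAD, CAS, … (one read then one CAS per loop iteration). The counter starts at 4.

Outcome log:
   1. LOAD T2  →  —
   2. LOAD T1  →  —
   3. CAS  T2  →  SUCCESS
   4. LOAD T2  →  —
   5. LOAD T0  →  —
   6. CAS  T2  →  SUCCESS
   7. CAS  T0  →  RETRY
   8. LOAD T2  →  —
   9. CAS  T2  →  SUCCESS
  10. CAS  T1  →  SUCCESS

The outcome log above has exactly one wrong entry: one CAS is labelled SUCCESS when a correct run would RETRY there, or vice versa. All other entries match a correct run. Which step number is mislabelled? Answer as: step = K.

step = 10

Reference trace:
1. LOAD T2 → mem=4 r[T2]=4 [LOAD]
2. LOAD T1 → mem=4 r[T1]=4 [LOAD]
3. CAS T2 → mem=5 r[T2]=4 [OK]
4. LOAD T2 → mem=5 r[T2]=5 [LOAD]
5. LOAD T0 → mem=5 r[T0]=5 [LOAD]
6. CAS T2 → mem=6 r[T2]=5 [OK]
7. CAS T0 → mem=6 r[T0]=5 [RETRY]
8. LOAD T2 → mem=6 r[T2]=6 [LOAD]
9. CAS T2 → mem=7 r[T2]=6 [OK]
10. CAS T1 → mem=7 r[T1]=4 [RETRY]
Flip is step 10.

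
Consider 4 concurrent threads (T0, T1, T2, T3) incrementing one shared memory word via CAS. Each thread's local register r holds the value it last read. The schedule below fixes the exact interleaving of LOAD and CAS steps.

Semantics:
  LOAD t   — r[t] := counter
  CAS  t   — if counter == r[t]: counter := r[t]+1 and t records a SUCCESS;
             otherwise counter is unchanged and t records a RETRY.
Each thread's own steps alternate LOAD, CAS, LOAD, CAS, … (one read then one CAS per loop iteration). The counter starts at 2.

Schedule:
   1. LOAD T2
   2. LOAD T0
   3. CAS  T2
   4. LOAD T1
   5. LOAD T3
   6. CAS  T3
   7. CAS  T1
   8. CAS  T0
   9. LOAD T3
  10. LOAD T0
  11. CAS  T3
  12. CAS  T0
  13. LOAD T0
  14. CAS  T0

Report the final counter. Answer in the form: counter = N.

T2 LOAD — after: cnt=2, r=2 — load
T0 LOAD — after: cnt=2, r=2 — load
T2 CAS — after: cnt=3, r=2 — ok
T1 LOAD — after: cnt=3, r=3 — load
T3 LOAD — after: cnt=3, r=3 — load
T3 CAS — after: cnt=4, r=3 — ok
T1 CAS — after: cnt=4, r=3 — retry
T0 CAS — after: cnt=4, r=2 — retry
T3 LOAD — after: cnt=4, r=4 — load
T0 LOAD — after: cnt=4, r=4 — load
T3 CAS — after: cnt=5, r=4 — ok
T0 CAS — after: cnt=5, r=4 — retry
T0 LOAD — after: cnt=5, r=5 — load
T0 CAS — after: cnt=6, r=5 — ok

counter = 6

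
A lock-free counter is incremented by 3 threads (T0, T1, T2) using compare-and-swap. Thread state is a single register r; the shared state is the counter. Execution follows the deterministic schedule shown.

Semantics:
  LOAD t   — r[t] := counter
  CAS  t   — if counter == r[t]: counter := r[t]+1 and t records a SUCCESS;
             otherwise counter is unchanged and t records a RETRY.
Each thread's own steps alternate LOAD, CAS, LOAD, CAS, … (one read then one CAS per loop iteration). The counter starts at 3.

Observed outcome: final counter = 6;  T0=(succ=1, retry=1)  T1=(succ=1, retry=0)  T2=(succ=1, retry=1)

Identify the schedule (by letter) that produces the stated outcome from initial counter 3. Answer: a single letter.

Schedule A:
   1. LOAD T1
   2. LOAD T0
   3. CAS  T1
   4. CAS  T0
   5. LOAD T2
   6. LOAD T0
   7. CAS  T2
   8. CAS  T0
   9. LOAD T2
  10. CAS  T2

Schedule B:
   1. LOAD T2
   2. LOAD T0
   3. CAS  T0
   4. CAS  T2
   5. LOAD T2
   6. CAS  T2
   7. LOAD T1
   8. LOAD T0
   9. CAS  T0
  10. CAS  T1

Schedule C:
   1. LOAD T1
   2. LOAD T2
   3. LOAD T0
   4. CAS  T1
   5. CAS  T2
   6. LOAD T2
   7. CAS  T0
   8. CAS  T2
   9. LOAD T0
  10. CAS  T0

Tracing schedule C:
1. LOAD T1 → mem=3 r[T1]=3 [LOAD]
2. LOAD T2 → mem=3 r[T2]=3 [LOAD]
3. LOAD T0 → mem=3 r[T0]=3 [LOAD]
4. CAS T1 → mem=4 r[T1]=3 [OK]
5. CAS T2 → mem=4 r[T2]=3 [RETRY]
6. LOAD T2 → mem=4 r[T2]=4 [LOAD]
7. CAS T0 → mem=4 r[T0]=3 [RETRY]
8. CAS T2 → mem=5 r[T2]=4 [OK]
9. LOAD T0 → mem=5 r[T0]=5 [LOAD]
10. CAS T0 → mem=6 r[T0]=5 [OK]

C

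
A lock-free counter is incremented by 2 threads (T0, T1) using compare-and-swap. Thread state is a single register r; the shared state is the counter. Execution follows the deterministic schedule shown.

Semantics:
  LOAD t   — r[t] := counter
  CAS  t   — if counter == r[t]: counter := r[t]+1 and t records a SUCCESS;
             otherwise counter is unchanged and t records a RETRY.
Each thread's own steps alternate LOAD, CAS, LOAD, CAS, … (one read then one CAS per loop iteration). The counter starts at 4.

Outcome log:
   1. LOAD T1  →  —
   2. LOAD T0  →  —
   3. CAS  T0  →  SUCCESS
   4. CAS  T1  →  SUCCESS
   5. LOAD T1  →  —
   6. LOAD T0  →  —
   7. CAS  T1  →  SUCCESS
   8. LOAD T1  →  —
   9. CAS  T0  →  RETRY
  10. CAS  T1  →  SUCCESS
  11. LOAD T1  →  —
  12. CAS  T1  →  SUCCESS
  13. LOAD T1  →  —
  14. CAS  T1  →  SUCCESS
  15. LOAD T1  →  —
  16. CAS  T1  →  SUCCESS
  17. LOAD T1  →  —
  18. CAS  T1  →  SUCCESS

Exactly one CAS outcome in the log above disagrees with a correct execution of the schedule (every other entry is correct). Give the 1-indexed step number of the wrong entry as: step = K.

Correct run:
[1] T1.load  rd  (counter 4, T1.r 4)
[2] T0.load  rd  (counter 4, T0.r 4)
[3] T0.cas  hit  (counter 5, T0.r 4)
[4] T1.cas  miss  (counter 5, T1.r 4)
[5] T1.load  rd  (counter 5, T1.r 5)
[6] T0.load  rd  (counter 5, T0.r 5)
[7] T1.cas  hit  (counter 6, T1.r 5)
[8] T1.load  rd  (counter 6, T1.r 6)
[9] T0.cas  miss  (counter 6, T0.r 5)
[10] T1.cas  hit  (counter 7, T1.r 6)
[11] T1.load  rd  (counter 7, T1.r 7)
[12] T1.cas  hit  (counter 8, T1.r 7)
[13] T1.load  rd  (counter 8, T1.r 8)
[14] T1.cas  hit  (counter 9, T1.r 8)
[15] T1.load  rd  (counter 9, T1.r 9)
[16] T1.cas  hit  (counter 10, T1.r 9)
[17] T1.load  rd  (counter 10, T1.r 10)
[18] T1.cas  hit  (counter 11, T1.r 10)
Flip is step 4.

step = 4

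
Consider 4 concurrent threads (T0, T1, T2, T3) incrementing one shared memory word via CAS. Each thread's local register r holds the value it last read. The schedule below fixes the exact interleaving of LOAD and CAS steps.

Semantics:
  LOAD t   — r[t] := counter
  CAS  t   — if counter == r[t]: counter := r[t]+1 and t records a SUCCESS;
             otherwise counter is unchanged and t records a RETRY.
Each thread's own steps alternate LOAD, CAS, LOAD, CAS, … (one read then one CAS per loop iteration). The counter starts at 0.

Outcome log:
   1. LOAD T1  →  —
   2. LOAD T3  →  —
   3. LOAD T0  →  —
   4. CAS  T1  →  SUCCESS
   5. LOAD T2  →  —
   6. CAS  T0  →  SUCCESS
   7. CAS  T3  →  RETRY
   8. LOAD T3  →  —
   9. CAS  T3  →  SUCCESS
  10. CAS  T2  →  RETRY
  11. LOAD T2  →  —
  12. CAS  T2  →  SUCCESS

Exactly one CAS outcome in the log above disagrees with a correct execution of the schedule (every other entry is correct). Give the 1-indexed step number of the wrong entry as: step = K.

Correct run:
#1 T1 reads 0
#2 T3 reads 0
#3 T0 reads 0
#4 T1 CAS(0→1) writes; counter now 1
#5 T2 reads 1
#6 T0 CAS(0→1) fails; counter now 1
#7 T3 CAS(0→1) fails; counter now 1
#8 T3 reads 1
#9 T3 CAS(1→2) writes; counter now 2
#10 T2 CAS(1→2) fails; counter now 2
#11 T2 reads 2
#12 T2 CAS(2→3) writes; counter now 3
Flip is step 6.

step = 6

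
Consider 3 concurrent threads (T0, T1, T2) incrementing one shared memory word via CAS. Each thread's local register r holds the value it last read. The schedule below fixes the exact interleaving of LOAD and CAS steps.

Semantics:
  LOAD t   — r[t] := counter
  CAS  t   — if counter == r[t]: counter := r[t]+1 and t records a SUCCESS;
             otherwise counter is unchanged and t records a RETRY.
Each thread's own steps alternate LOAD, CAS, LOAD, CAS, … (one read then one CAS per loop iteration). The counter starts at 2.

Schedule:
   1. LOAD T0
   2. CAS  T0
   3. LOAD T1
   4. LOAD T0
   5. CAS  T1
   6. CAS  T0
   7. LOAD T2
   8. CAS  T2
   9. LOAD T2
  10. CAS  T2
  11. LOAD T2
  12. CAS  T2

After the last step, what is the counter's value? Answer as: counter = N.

step 1: T0 LOAD ⇒ load; ctr=2 reg=2
step 2: T0 CAS ⇒ ok; ctr=3 reg=2
step 3: T1 LOAD ⇒ load; ctr=3 reg=3
step 4: T0 LOAD ⇒ load; ctr=3 reg=3
step 5: T1 CAS ⇒ ok; ctr=4 reg=3
step 6: T0 CAS ⇒ retry; ctr=4 reg=3
step 7: T2 LOAD ⇒ load; ctr=4 reg=4
step 8: T2 CAS ⇒ ok; ctr=5 reg=4
step 9: T2 LOAD ⇒ load; ctr=5 reg=5
step 10: T2 CAS ⇒ ok; ctr=6 reg=5
step 11: T2 LOAD ⇒ load; ctr=6 reg=6
step 12: T2 CAS ⇒ ok; ctr=7 reg=6

counter = 7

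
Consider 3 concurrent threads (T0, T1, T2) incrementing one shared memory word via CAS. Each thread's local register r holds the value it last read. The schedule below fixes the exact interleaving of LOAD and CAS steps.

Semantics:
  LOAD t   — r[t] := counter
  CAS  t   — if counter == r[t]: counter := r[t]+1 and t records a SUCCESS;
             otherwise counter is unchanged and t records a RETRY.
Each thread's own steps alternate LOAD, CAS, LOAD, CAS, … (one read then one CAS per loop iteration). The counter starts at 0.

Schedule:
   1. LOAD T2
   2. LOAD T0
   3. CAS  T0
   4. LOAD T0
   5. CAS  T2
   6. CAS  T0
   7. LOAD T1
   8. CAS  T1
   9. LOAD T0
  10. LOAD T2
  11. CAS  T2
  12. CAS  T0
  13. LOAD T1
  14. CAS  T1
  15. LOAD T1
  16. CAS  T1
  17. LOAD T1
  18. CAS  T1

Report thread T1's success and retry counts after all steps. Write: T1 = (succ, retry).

T1 = (4, 0)

1. LOAD T2 → mem=0 r[T2]=0 [LOAD]
2. LOAD T0 → mem=0 r[T0]=0 [LOAD]
3. CAS T0 → mem=1 r[T0]=0 [OK]
4. LOAD T0 → mem=1 r[T0]=1 [LOAD]
5. CAS T2 → mem=1 r[T2]=0 [RETRY]
6. CAS T0 → mem=2 r[T0]=1 [OK]
7. LOAD T1 → mem=2 r[T1]=2 [LOAD]
8. CAS T1 → mem=3 r[T1]=2 [OK]
9. LOAD T0 → mem=3 r[T0]=3 [LOAD]
10. LOAD T2 → mem=3 r[T2]=3 [LOAD]
11. CAS T2 → mem=4 r[T2]=3 [OK]
12. CAS T0 → mem=4 r[T0]=3 [RETRY]
13. LOAD T1 → mem=4 r[T1]=4 [LOAD]
14. CAS T1 → mem=5 r[T1]=4 [OK]
15. LOAD T1 → mem=5 r[T1]=5 [LOAD]
16. CAS T1 → mem=6 r[T1]=5 [OK]
17. LOAD T1 → mem=6 r[T1]=6 [LOAD]
18. CAS T1 → mem=7 r[T1]=6 [OK]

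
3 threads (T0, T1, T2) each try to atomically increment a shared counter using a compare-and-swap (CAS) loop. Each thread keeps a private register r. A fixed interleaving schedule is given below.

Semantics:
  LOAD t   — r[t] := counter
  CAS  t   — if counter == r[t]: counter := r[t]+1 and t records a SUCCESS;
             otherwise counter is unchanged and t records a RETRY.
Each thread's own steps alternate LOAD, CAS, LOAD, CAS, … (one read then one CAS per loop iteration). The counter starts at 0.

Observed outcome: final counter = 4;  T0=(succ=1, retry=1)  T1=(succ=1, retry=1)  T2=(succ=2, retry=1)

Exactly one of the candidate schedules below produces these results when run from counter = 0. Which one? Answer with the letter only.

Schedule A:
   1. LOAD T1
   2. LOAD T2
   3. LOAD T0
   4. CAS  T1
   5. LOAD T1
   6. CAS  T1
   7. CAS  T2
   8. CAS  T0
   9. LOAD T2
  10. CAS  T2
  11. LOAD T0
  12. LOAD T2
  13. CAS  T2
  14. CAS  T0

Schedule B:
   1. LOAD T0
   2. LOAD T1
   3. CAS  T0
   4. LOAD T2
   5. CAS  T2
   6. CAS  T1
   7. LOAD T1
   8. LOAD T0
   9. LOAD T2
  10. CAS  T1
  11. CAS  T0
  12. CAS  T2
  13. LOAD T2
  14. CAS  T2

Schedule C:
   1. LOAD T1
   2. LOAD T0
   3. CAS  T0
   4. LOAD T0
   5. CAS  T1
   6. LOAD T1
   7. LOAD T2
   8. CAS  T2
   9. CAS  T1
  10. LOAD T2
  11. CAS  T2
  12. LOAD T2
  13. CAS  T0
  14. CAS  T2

B

Simulating candidate B:
T0 LOAD — after: cnt=0, r=0 — load
T1 LOAD — after: cnt=0, r=0 — load
T0 CAS — after: cnt=1, r=0 — ok
T2 LOAD — after: cnt=1, r=1 — load
T2 CAS — after: cnt=2, r=1 — ok
T1 CAS — after: cnt=2, r=0 — retry
T1 LOAD — after: cnt=2, r=2 — load
T0 LOAD — after: cnt=2, r=2 — load
T2 LOAD — after: cnt=2, r=2 — load
T1 CAS — after: cnt=3, r=2 — ok
T0 CAS — after: cnt=3, r=2 — retry
T2 CAS — after: cnt=3, r=2 — retry
T2 LOAD — after: cnt=3, r=3 — load
T2 CAS — after: cnt=4, r=3 — ok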